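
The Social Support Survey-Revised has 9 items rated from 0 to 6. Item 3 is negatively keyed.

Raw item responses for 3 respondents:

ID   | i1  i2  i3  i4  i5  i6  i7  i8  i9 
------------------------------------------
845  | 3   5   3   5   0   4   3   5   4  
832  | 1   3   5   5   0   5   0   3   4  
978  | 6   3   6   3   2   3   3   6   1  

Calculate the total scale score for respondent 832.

Respondent 832 raw: 1, 3, 5, 5, 0, 5, 0, 3, 4.
Reverse-coded (reverse-coded value = 6 − response):
  item 1: 1
  item 2: 3
  item 3: 6 − 5 = 1
  item 4: 5
  item 5: 0
  item 6: 5
  item 7: 0
  item 8: 3
  item 9: 4
Sum = 1 + 3 + 1 + 5 + 0 + 5 + 0 + 3 + 4 = 22

22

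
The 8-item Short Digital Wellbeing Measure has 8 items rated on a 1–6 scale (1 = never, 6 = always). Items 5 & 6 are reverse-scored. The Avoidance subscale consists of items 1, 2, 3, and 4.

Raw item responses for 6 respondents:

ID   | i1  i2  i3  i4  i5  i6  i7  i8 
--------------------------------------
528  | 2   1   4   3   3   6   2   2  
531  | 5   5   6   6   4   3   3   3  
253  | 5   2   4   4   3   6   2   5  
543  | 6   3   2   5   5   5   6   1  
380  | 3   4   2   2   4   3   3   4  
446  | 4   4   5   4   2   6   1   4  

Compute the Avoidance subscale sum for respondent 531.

Respondent 531 raw: 5, 5, 6, 6, 4, 3, 3, 3.
Avoidance items: 1, 2, 3, 4.
Reverse-coded (reversed = (1+6) − raw = 7 − raw):
  item 1: 5
  item 2: 5
  item 3: 6
  item 4: 6
Sum = 5 + 5 + 6 + 6 = 22

22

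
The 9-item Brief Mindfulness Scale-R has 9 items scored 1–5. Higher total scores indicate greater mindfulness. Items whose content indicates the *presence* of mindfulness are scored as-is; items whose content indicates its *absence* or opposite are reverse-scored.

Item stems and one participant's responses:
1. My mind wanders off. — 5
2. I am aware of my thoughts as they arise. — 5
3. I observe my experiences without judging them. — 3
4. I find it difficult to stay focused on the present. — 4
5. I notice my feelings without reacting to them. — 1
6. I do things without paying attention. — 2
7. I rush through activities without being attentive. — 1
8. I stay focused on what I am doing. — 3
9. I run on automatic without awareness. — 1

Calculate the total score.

29

Items 1, 4, 6, 7, 9 describe the absence/opposite of mindfulness → reverse-score.
reverse-coded value = 6 − response.
  item 1: 6 − 5 = 1
  item 2: 5
  item 3: 3
  item 4: 6 − 4 = 2
  item 5: 1
  item 6: 6 − 2 = 4
  item 7: 6 − 1 = 5
  item 8: 3
  item 9: 6 − 1 = 5
Total = 1 + 5 + 3 + 2 + 1 + 4 + 5 + 3 + 5 = 29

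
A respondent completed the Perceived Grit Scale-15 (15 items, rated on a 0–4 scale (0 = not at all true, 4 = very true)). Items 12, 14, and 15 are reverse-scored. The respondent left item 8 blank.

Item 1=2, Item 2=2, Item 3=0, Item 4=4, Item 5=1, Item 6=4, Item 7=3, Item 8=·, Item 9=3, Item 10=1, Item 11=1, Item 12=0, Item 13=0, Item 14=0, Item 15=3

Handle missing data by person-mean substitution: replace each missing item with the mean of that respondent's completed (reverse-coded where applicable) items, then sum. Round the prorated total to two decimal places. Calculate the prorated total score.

Reverse-coded (reverse-coded value = 4 − response):
  item 12: 4 − 0 = 4
  item 14: 4 − 0 = 4
  item 15: 4 − 3 = 1
Completed scored items (14 of 15): 2, 2, 0, 4, 1, 4, 3, 3, 1, 1, 4, 0, 4, 1; sum = 30.
Person mean = 30 / 14 ≈ 2.1429
Prorated total = (30 / 14) × 15 = 32.14 (to 2 dp)

32.14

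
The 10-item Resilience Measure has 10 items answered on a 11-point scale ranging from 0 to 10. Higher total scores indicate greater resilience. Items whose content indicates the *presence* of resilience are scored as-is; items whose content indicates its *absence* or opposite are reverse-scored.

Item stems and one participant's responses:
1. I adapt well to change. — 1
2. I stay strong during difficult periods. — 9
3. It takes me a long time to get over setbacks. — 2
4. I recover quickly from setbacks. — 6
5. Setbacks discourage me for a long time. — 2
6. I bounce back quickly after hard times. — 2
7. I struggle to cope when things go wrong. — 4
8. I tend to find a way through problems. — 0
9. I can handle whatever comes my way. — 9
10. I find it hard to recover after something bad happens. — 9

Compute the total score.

Items 3, 5, 7, 10 describe the absence/opposite of resilience → reverse-score.
reversed = (0+10) − raw = 10 − raw.
  item 1: 1
  item 2: 9
  item 3: 10 − 2 = 8
  item 4: 6
  item 5: 10 − 2 = 8
  item 6: 2
  item 7: 10 − 4 = 6
  item 8: 0
  item 9: 9
  item 10: 10 − 9 = 1
Total = 1 + 9 + 8 + 6 + 8 + 2 + 6 + 0 + 9 + 1 = 50

50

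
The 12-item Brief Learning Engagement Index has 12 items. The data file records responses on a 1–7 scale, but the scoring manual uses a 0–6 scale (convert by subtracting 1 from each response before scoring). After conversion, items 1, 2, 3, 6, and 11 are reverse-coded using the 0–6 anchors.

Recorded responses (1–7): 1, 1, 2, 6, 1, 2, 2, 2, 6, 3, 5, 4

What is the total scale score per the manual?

41

Convert to 0–6: 0, 0, 1, 5, 0, 1, 1, 1, 5, 2, 4, 3
Reverse-coded (on a 0–6 scale, reversed = 6 − raw):
  item 1: 6 − 0 = 6
  item 2: 6 − 0 = 6
  item 3: 6 − 1 = 5
  item 6: 6 − 1 = 5
  item 11: 6 − 4 = 2
Scored: 6, 6, 5, 5, 0, 5, 1, 1, 5, 2, 2, 3
Total = 41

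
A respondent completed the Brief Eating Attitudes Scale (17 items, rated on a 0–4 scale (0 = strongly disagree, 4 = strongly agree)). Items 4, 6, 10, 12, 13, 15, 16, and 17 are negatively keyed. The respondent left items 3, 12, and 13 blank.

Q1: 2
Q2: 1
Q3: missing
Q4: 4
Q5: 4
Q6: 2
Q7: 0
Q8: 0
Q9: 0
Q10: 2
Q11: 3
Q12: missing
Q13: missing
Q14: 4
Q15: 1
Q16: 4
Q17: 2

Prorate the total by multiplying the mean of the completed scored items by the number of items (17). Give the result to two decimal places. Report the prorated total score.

27.93

Reverse-coded (reverse-coded value = 4 − response):
  item 4: 4 − 4 = 0
  item 6: 4 − 2 = 2
  item 10: 4 − 2 = 2
  item 15: 4 − 1 = 3
  item 16: 4 − 4 = 0
  item 17: 4 − 2 = 2
Completed scored items (14 of 17): 2, 1, 0, 4, 2, 0, 0, 0, 2, 3, 4, 3, 0, 2; sum = 23.
Person mean = 23 / 14 ≈ 1.6429
Prorated total = (23 / 14) × 17 = 27.93 (to 2 dp)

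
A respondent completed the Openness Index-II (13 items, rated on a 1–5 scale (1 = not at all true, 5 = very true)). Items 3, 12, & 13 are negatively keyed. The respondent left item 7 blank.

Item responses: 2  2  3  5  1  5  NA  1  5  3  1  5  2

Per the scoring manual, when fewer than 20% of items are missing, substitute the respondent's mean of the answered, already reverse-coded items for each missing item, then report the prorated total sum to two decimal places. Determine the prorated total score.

Reverse-coded (reversed = (1+5) − raw = 6 − raw):
  item 3: 6 − 3 = 3
  item 12: 6 − 5 = 1
  item 13: 6 − 2 = 4
Completed scored items (12 of 13): 2, 2, 3, 5, 1, 5, 1, 5, 3, 1, 1, 4; sum = 33.
Person mean = 33 / 12 ≈ 2.7500
Prorated total = (33 / 12) × 13 = 35.75 (to 2 dp)

35.75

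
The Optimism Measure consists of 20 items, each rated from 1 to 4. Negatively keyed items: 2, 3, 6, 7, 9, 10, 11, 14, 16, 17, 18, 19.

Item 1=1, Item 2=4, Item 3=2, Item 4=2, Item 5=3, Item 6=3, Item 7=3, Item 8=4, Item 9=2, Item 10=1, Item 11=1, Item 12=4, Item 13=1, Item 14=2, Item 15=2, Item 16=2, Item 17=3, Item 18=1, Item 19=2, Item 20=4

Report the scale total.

55

Negatively keyed items use 5 − raw:
  item 2: 5 − 4 = 1
  item 3: 5 − 2 = 3
  item 6: 5 − 3 = 2
  item 7: 5 − 3 = 2
  item 9: 5 − 2 = 3
  item 10: 5 − 1 = 4
  item 11: 5 − 1 = 4
  item 14: 5 − 2 = 3
  item 16: 5 − 2 = 3
  item 17: 5 − 3 = 2
  item 18: 5 − 1 = 4
  item 19: 5 − 2 = 3
Scored items: 1, 1, 3, 2, 3, 2, 2, 4, 3, 4, 4, 4, 1, 3, 2, 3, 2, 4, 3, 4
Total = 1 + 1 + 3 + 2 + 3 + 2 + 2 + 4 + 3 + 4 + 4 + 4 + 1 + 3 + 2 + 3 + 2 + 4 + 3 + 4 = 55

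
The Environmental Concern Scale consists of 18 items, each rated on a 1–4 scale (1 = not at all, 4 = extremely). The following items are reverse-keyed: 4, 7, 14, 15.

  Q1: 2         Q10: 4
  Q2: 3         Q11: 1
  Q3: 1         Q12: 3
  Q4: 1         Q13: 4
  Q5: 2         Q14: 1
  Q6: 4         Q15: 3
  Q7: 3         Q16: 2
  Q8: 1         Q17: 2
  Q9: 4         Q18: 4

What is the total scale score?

49

Reversing items 4, 7, 14, & 15 with 5 − raw:
Total = 2 + 3 + 1 + (5−1) + 2 + 4 + (5−3) + 1 + 4 + 4 + 1 + 3 + 4 + (5−1) + (5−3) + 2 + 2 + 4
      = 2 + 3 + 1 + 4 + 2 + 4 + 2 + 1 + 4 + 4 + 1 + 3 + 4 + 4 + 2 + 2 + 2 + 4 = 49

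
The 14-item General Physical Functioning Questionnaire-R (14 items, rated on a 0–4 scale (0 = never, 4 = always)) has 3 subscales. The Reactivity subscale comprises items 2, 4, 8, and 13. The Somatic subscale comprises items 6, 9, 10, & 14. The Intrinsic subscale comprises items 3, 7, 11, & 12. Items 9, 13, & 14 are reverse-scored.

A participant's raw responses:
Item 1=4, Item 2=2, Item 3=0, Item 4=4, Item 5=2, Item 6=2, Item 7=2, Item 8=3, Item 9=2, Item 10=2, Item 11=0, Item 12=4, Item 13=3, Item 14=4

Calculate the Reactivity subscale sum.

Reactivity items: 2, 4, 8, 13.
Of these, item 13 is reverse-scored; reverse-coded value = 4 − response.
  item 2: 2
  item 4: 4
  item 8: 3
  item 13: 4 − 3 = 1
Sum = 2 + 4 + 3 + 1 = 10

10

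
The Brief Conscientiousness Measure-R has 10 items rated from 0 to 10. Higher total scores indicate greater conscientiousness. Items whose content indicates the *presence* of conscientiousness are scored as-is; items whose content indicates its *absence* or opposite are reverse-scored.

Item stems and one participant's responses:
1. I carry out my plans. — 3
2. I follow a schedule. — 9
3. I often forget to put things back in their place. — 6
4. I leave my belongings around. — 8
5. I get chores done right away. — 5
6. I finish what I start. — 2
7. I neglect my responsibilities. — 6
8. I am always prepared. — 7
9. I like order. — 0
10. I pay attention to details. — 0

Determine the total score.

Items 3, 4, 7 describe the absence/opposite of conscientiousness → reverse-score.
reverse-coded value = 10 − response.
  item 1: 3
  item 2: 9
  item 3: 10 − 6 = 4
  item 4: 10 − 8 = 2
  item 5: 5
  item 6: 2
  item 7: 10 − 6 = 4
  item 8: 7
  item 9: 0
  item 10: 0
Total = 3 + 9 + 4 + 2 + 5 + 2 + 4 + 7 + 0 + 0 = 36

36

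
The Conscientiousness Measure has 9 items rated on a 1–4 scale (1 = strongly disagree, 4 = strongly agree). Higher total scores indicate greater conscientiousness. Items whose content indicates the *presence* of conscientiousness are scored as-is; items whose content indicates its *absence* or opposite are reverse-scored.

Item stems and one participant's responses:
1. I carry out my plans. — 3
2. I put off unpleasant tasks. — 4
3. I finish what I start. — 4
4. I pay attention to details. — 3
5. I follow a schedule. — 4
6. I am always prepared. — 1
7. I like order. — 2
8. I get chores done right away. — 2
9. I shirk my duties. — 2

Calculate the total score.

23

Items 2, 9 describe the absence/opposite of conscientiousness → reverse-score.
reverse-coded value = 5 − response.
  item 1: 3
  item 2: 5 − 4 = 1
  item 3: 4
  item 4: 3
  item 5: 4
  item 6: 1
  item 7: 2
  item 8: 2
  item 9: 5 − 2 = 3
Total = 3 + 1 + 4 + 3 + 4 + 1 + 2 + 2 + 3 = 23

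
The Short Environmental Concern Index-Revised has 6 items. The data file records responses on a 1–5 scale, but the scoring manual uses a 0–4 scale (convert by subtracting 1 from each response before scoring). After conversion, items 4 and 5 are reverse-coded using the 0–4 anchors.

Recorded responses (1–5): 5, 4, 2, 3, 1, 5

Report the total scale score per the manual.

18

Convert to 0–4: 4, 3, 1, 2, 0, 4
Reverse-coded (reversed = (0+4) − raw = 4 − raw):
  item 4: 4 − 2 = 2
  item 5: 4 − 0 = 4
Scored: 4, 3, 1, 2, 4, 4
Total = 18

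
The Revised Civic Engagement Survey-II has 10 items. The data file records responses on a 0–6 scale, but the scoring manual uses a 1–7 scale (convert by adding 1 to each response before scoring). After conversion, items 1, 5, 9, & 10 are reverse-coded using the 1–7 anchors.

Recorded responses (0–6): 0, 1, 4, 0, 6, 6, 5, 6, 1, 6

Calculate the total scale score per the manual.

Convert to 1–7: 1, 2, 5, 1, 7, 7, 6, 7, 2, 7
Reverse-coded (reverse-coded value = 8 − response):
  item 1: 8 − 1 = 7
  item 5: 8 − 7 = 1
  item 9: 8 − 2 = 6
  item 10: 8 − 7 = 1
Scored: 7, 2, 5, 1, 1, 7, 6, 7, 6, 1
Total = 43

43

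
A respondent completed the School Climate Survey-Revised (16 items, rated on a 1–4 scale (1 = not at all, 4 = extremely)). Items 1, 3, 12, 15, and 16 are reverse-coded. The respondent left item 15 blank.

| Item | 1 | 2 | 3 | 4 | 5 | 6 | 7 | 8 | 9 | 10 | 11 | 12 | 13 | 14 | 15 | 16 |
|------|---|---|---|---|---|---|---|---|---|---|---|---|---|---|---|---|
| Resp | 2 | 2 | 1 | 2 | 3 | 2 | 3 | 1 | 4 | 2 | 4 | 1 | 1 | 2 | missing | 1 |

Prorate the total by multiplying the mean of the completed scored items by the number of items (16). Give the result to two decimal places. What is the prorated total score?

Reverse-coded (on a 1–4 scale, reversed = 5 − raw):
  item 1: 5 − 2 = 3
  item 3: 5 − 1 = 4
  item 12: 5 − 1 = 4
  item 16: 5 − 1 = 4
Completed scored items (15 of 16): 3, 2, 4, 2, 3, 2, 3, 1, 4, 2, 4, 4, 1, 2, 4; sum = 41.
Person mean = 41 / 15 ≈ 2.7333
Prorated total = (41 / 15) × 16 = 43.73 (to 2 dp)

43.73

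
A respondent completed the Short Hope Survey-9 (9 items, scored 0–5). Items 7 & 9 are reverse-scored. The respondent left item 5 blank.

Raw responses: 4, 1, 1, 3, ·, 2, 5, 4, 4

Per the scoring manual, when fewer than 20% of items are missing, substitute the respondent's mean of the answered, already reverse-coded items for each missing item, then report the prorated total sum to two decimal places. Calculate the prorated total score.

18.00

Reverse-coded (reversed = (0+5) − raw = 5 − raw):
  item 7: 5 − 5 = 0
  item 9: 5 − 4 = 1
Completed scored items (8 of 9): 4, 1, 1, 3, 2, 0, 4, 1; sum = 16.
Person mean = 16 / 8 ≈ 2.0000
Prorated total = (16 / 8) × 9 = 18.00 (to 2 dp)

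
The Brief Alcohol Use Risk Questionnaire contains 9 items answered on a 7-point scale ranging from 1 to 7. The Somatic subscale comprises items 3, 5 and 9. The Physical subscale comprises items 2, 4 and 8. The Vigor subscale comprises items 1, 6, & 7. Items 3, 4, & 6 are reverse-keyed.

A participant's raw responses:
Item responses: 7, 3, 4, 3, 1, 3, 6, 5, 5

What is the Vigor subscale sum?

18

Vigor items: 1, 6, 7.
Of these, item 6 is reverse-keyed; on a 1–7 scale, reversed = 8 − raw.
  item 1: 7
  item 6: 8 − 3 = 5
  item 7: 6
Sum = 7 + 5 + 6 = 18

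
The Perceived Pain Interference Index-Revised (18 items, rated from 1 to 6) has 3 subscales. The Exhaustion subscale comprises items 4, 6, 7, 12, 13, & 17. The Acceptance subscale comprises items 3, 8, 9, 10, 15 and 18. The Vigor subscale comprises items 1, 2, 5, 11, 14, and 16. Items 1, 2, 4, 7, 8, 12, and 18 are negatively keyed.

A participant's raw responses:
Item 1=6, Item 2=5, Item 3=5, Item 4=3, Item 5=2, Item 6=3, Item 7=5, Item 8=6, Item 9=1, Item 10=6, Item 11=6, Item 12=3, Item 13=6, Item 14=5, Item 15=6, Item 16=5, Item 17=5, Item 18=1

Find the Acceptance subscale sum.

25

Acceptance items: 3, 8, 9, 10, 15, 18.
Of these, items 8 & 18 are negatively keyed; on a 1–6 scale, reversed = 7 − raw.
  item 3: 5
  item 8: 7 − 6 = 1
  item 9: 1
  item 10: 6
  item 15: 6
  item 18: 7 − 1 = 6
Sum = 5 + 1 + 1 + 6 + 6 + 6 = 25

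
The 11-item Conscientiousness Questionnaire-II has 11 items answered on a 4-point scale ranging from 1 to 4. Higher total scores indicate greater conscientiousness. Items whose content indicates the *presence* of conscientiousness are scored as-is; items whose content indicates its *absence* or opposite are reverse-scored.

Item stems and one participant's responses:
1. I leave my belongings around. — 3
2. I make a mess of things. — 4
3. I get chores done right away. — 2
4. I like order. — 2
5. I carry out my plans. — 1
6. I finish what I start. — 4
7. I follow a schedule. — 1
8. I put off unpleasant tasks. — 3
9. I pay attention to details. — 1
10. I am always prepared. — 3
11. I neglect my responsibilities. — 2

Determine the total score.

22

Items 1, 2, 8, 11 describe the absence/opposite of conscientiousness → reverse-score.
reverse-coded value = 5 − response.
  item 1: 5 − 3 = 2
  item 2: 5 − 4 = 1
  item 3: 2
  item 4: 2
  item 5: 1
  item 6: 4
  item 7: 1
  item 8: 5 − 3 = 2
  item 9: 1
  item 10: 3
  item 11: 5 − 2 = 3
Total = 2 + 1 + 2 + 2 + 1 + 4 + 1 + 2 + 1 + 3 + 3 = 22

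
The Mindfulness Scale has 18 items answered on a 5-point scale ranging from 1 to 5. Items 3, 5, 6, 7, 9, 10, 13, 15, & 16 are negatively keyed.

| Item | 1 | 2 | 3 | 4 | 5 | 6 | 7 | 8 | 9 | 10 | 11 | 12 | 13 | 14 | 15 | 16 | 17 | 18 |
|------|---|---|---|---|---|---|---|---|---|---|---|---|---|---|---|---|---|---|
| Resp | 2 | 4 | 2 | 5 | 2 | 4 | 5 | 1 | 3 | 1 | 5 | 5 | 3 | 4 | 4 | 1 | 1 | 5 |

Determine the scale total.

Raw sum = 57. Negatively keyed items: 3, 5, 6, 7, 9, 10, 13, 15, 16; their raw sum = 25.
Each reversal replaces raw with 6 − raw, changing the total by 6 − 2·raw per item.
Total = 57 + 9·6 − 2·25 = 57 + 54 − 50 = 61

61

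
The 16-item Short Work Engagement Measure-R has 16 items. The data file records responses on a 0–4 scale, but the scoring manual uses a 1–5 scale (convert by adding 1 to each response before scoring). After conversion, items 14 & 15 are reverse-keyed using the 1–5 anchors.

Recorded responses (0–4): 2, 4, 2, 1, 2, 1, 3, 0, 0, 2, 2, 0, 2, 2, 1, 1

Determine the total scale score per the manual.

Convert to 1–5: 3, 5, 3, 2, 3, 2, 4, 1, 1, 3, 3, 1, 3, 3, 2, 2
Reverse-coded (on a 1–5 scale, reversed = 6 − raw):
  item 14: 6 − 3 = 3
  item 15: 6 − 2 = 4
Scored: 3, 5, 3, 2, 3, 2, 4, 1, 1, 3, 3, 1, 3, 3, 4, 2
Total = 43

43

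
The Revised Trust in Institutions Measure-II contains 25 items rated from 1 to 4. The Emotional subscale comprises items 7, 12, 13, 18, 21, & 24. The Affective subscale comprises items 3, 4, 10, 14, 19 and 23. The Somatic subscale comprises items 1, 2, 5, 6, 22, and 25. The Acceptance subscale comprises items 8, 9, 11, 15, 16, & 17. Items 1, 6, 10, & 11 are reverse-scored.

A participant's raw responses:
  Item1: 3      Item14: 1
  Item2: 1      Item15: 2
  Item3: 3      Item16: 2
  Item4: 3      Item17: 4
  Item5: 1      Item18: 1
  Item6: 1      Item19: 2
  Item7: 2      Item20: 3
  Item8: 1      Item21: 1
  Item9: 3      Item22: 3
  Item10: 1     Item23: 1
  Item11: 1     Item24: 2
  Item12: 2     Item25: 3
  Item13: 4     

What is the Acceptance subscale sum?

16

Acceptance items: 8, 9, 11, 15, 16, 17.
Of these, item 11 is reverse-scored; on a 1–4 scale, reversed = 5 − raw.
  item 8: 1
  item 9: 3
  item 11: 5 − 1 = 4
  item 15: 2
  item 16: 2
  item 17: 4
Sum = 1 + 3 + 4 + 2 + 2 + 4 = 16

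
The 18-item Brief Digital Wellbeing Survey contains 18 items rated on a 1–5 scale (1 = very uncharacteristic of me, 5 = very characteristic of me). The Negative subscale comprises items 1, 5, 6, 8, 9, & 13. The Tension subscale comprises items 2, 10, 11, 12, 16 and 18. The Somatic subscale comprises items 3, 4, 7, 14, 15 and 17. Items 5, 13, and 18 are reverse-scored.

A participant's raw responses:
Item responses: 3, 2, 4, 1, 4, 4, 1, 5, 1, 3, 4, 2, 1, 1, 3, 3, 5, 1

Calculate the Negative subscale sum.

20

Negative items: 1, 5, 6, 8, 9, 13.
Of these, items 5 & 13 are reverse-scored; reversed = (1+5) − raw = 6 − raw.
  item 1: 3
  item 5: 6 − 4 = 2
  item 6: 4
  item 8: 5
  item 9: 1
  item 13: 6 − 1 = 5
Sum = 3 + 2 + 4 + 5 + 1 + 5 = 20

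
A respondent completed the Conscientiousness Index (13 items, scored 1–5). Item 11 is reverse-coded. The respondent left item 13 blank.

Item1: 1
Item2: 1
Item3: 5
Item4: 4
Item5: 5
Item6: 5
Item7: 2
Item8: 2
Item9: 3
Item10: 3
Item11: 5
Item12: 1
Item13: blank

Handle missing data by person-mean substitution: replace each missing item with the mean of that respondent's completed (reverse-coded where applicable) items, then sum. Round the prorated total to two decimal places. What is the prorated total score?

Reverse-coded (reverse-coded value = 6 − response):
  item 11: 6 − 5 = 1
Completed scored items (12 of 13): 1, 1, 5, 4, 5, 5, 2, 2, 3, 3, 1, 1; sum = 33.
Person mean = 33 / 12 ≈ 2.7500
Prorated total = (33 / 12) × 13 = 35.75 (to 2 dp)

35.75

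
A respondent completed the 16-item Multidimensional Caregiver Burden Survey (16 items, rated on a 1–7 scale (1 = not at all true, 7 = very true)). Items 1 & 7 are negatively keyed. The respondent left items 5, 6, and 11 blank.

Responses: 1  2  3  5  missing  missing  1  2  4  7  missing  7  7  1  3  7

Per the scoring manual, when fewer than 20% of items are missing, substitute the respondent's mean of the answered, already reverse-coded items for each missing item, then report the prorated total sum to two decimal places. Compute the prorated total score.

Reverse-coded (reversed = (1+7) − raw = 8 − raw):
  item 1: 8 − 1 = 7
  item 7: 8 − 1 = 7
Completed scored items (13 of 16): 7, 2, 3, 5, 7, 2, 4, 7, 7, 7, 1, 3, 7; sum = 62.
Person mean = 62 / 13 ≈ 4.7692
Prorated total = (62 / 13) × 16 = 76.31 (to 2 dp)

76.31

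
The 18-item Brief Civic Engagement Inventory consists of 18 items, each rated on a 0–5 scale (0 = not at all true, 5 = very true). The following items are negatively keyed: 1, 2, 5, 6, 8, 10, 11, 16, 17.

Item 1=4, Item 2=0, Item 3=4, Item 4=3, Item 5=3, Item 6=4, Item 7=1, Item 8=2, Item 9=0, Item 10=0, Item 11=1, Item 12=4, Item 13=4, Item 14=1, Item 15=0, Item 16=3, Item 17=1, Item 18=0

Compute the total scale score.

Reverse-coded items (reverse-coded value = 5 − response):
  item 1: 5 − 4 = 1
  item 2: 5 − 0 = 5
  item 5: 5 − 3 = 2
  item 6: 5 − 4 = 1
  item 8: 5 − 2 = 3
  item 10: 5 − 0 = 5
  item 11: 5 − 1 = 4
  item 16: 5 − 3 = 2
  item 17: 5 − 1 = 4
Scored items: 1, 5, 4, 3, 2, 1, 1, 3, 0, 5, 4, 4, 4, 1, 0, 2, 4, 0
Total = 1 + 5 + 4 + 3 + 2 + 1 + 1 + 3 + 0 + 5 + 4 + 4 + 4 + 1 + 0 + 2 + 4 + 0 = 44

44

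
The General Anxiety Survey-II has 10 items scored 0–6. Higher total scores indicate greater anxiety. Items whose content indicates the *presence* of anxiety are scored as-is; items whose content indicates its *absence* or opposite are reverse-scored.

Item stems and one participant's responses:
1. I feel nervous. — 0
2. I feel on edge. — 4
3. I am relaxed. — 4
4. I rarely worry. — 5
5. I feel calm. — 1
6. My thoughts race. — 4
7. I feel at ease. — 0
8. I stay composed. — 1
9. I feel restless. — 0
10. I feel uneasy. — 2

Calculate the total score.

29

Items 3, 4, 5, 7, 8 describe the absence/opposite of anxiety → reverse-score.
on a 0–6 scale, reversed = 6 − raw.
  item 1: 0
  item 2: 4
  item 3: 6 − 4 = 2
  item 4: 6 − 5 = 1
  item 5: 6 − 1 = 5
  item 6: 4
  item 7: 6 − 0 = 6
  item 8: 6 − 1 = 5
  item 9: 0
  item 10: 2
Total = 0 + 4 + 2 + 1 + 5 + 4 + 6 + 5 + 0 + 2 = 29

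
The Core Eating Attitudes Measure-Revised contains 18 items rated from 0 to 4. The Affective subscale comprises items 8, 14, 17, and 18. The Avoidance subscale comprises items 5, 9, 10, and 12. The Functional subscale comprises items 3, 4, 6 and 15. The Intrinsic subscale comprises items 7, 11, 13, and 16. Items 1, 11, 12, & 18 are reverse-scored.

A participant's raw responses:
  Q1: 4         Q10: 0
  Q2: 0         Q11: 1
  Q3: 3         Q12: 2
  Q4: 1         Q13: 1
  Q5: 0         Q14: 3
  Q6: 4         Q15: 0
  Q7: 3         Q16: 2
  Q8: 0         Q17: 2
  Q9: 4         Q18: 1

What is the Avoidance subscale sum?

Avoidance items: 5, 9, 10, 12.
Of these, item 12 is reverse-scored; reverse-coded value = 4 − response.
  item 5: 0
  item 9: 4
  item 10: 0
  item 12: 4 − 2 = 2
Sum = 0 + 4 + 0 + 2 = 6

6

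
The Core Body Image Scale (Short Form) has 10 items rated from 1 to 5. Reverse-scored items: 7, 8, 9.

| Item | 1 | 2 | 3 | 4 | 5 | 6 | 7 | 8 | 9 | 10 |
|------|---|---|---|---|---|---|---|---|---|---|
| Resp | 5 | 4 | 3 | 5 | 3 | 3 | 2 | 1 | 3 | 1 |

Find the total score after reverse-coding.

36

Raw sum = 30. Reverse-scored items: 7, 8, 9; their raw sum = 6.
Each reversal replaces raw with 6 − raw, changing the total by 6 − 2·raw per item.
Total = 30 + 3·6 − 2·6 = 30 + 18 − 12 = 36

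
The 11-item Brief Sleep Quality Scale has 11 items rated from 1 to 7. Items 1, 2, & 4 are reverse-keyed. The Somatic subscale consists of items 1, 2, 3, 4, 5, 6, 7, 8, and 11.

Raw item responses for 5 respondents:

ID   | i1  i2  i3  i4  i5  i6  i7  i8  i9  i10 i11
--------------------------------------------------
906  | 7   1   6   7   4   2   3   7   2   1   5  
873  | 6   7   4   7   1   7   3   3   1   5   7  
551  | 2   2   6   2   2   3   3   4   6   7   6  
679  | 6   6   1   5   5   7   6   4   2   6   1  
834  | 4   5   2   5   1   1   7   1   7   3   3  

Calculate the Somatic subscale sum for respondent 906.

36

Respondent 906 raw: 7, 1, 6, 7, 4, 2, 3, 7, 2, 1, 5.
Somatic items: 1, 2, 3, 4, 5, 6, 7, 8, 11.
Reverse-coded (reversed = (1+7) − raw = 8 − raw):
  item 1: 8 − 7 = 1
  item 2: 8 − 1 = 7
  item 3: 6
  item 4: 8 − 7 = 1
  item 5: 4
  item 6: 2
  item 7: 3
  item 8: 7
  item 11: 5
Sum = 1 + 7 + 6 + 1 + 4 + 2 + 3 + 7 + 5 = 36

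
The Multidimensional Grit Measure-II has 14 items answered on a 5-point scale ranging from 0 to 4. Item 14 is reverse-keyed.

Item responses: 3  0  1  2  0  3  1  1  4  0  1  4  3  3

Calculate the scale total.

24

Reverse-keyed items use 4 − raw:
  item 14: 4 − 3 = 1
Scored items: 3, 0, 1, 2, 0, 3, 1, 1, 4, 0, 1, 4, 3, 1
Total = 3 + 0 + 1 + 2 + 0 + 3 + 1 + 1 + 4 + 0 + 1 + 4 + 3 + 1 = 24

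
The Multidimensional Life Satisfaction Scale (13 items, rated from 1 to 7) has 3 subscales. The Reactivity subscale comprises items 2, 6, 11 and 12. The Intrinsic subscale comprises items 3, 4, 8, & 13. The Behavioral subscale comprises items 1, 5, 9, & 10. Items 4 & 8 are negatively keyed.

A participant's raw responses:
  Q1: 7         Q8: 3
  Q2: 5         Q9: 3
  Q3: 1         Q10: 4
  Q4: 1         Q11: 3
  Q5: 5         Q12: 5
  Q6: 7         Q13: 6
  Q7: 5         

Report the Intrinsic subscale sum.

Intrinsic items: 3, 4, 8, 13.
Of these, items 4 and 8 are negatively keyed; on a 1–7 scale, reversed = 8 − raw.
  item 3: 1
  item 4: 8 − 1 = 7
  item 8: 8 − 3 = 5
  item 13: 6
Sum = 1 + 7 + 5 + 6 = 19

19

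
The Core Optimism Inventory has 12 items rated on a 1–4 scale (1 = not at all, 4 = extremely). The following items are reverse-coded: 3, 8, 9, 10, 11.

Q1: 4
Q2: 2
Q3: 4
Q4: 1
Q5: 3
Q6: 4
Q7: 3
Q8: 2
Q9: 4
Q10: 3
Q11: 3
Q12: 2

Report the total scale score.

28

Reversing items 3, 8, 9, 10, & 11 with 5 − raw:
Total = 4 + 2 + (5−4) + 1 + 3 + 4 + 3 + (5−2) + (5−4) + (5−3) + (5−3) + 2
      = 4 + 2 + 1 + 1 + 3 + 4 + 3 + 3 + 1 + 2 + 2 + 2 = 28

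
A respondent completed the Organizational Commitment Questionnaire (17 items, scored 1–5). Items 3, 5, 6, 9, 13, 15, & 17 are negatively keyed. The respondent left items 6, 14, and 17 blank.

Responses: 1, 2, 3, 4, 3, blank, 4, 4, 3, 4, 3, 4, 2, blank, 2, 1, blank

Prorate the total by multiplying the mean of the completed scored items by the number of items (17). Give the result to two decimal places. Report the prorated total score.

53.43

Reverse-coded (reversed = (1+5) − raw = 6 − raw):
  item 3: 6 − 3 = 3
  item 5: 6 − 3 = 3
  item 9: 6 − 3 = 3
  item 13: 6 − 2 = 4
  item 15: 6 − 2 = 4
Completed scored items (14 of 17): 1, 2, 3, 4, 3, 4, 4, 3, 4, 3, 4, 4, 4, 1; sum = 44.
Person mean = 44 / 14 ≈ 3.1429
Prorated total = (44 / 14) × 17 = 53.43 (to 2 dp)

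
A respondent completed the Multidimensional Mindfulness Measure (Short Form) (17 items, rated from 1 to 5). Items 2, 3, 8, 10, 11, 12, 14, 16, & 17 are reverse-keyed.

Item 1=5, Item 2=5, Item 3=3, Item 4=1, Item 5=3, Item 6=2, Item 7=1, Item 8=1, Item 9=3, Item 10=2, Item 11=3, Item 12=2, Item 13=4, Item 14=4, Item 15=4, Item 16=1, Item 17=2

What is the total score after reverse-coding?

54

Reversing items 2, 3, 8, 10, 11, 12, 14, 16, and 17 with 6 − raw:
Total = 5 + (6−5) + (6−3) + 1 + 3 + 2 + 1 + (6−1) + 3 + (6−2) + (6−3) + (6−2) + 4 + (6−4) + 4 + (6−1) + (6−2)
      = 5 + 1 + 3 + 1 + 3 + 2 + 1 + 5 + 3 + 4 + 3 + 4 + 4 + 2 + 4 + 5 + 4 = 54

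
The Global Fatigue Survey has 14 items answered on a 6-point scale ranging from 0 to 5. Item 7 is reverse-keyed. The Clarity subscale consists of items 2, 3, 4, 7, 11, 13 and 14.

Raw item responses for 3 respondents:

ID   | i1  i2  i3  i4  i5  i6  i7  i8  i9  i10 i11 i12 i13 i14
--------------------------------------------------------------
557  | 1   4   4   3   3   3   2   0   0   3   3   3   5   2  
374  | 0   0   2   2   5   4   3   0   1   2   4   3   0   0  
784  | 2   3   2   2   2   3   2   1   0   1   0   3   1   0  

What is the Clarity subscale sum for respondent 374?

Respondent 374 raw: 0, 0, 2, 2, 5, 4, 3, 0, 1, 2, 4, 3, 0, 0.
Clarity items: 2, 3, 4, 7, 11, 13, 14.
Reverse-coded (on a 0–5 scale, reversed = 5 − raw):
  item 2: 0
  item 3: 2
  item 4: 2
  item 7: 5 − 3 = 2
  item 11: 4
  item 13: 0
  item 14: 0
Sum = 0 + 2 + 2 + 2 + 4 + 0 + 0 = 10

10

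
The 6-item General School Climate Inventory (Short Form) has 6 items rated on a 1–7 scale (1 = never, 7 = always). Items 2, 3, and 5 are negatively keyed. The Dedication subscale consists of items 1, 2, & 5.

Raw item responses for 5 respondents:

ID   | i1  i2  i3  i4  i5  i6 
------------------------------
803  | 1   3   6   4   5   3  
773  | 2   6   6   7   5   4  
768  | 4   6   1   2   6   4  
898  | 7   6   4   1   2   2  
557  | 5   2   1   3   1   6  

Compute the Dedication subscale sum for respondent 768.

8

Respondent 768 raw: 4, 6, 1, 2, 6, 4.
Dedication items: 1, 2, 5.
Reverse-coded (reversed = (1+7) − raw = 8 − raw):
  item 1: 4
  item 2: 8 − 6 = 2
  item 5: 8 − 6 = 2
Sum = 4 + 2 + 2 = 8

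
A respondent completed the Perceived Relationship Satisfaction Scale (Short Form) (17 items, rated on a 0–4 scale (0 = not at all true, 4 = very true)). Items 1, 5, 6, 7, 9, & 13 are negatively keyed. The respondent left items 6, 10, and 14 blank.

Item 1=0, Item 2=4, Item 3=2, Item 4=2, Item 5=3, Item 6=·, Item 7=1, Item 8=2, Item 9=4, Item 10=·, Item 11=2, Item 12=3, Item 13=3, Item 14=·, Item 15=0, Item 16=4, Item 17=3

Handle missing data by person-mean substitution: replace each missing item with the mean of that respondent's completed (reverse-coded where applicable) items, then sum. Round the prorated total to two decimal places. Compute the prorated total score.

37.64

Reverse-coded (reversed = (0+4) − raw = 4 − raw):
  item 1: 4 − 0 = 4
  item 5: 4 − 3 = 1
  item 7: 4 − 1 = 3
  item 9: 4 − 4 = 0
  item 13: 4 − 3 = 1
Completed scored items (14 of 17): 4, 4, 2, 2, 1, 3, 2, 0, 2, 3, 1, 0, 4, 3; sum = 31.
Person mean = 31 / 14 ≈ 2.2143
Prorated total = (31 / 14) × 17 = 37.64 (to 2 dp)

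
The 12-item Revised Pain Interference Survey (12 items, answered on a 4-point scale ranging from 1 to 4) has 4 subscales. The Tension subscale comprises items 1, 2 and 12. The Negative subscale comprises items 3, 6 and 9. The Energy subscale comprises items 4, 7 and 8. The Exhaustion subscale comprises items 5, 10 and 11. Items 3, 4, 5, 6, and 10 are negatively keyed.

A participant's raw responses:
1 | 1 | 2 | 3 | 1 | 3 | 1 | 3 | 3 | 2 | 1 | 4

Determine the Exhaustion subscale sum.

8

Exhaustion items: 5, 10, 11.
Of these, items 5 and 10 are negatively keyed; on a 1–4 scale, reversed = 5 − raw.
  item 5: 5 − 1 = 4
  item 10: 5 − 2 = 3
  item 11: 1
Sum = 4 + 3 + 1 = 8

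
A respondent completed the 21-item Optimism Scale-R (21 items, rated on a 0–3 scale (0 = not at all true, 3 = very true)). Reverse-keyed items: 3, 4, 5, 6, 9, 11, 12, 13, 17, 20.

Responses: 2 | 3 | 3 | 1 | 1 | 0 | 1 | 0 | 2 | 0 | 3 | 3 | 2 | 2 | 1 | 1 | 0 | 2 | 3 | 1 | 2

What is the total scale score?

Reversing items 3, 4, 5, 6, 9, 11, 12, 13, 17 and 20 with 3 − raw:
Total = 2 + 3 + (3−3) + (3−1) + (3−1) + (3−0) + 1 + 0 + (3−2) + 0 + (3−3) + (3−3) + (3−2) + 2 + 1 + 1 + (3−0) + 2 + 3 + (3−1) + 2
      = 2 + 3 + 0 + 2 + 2 + 3 + 1 + 0 + 1 + 0 + 0 + 0 + 1 + 2 + 1 + 1 + 3 + 2 + 3 + 2 + 2 = 31

31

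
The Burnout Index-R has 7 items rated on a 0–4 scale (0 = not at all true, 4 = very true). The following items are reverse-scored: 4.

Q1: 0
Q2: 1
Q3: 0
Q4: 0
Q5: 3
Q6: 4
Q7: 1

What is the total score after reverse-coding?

Apply reverse scoring (reverse-coded value = 4 − response):
  item 4: 4 − 0 = 4
Scored responses: 0, 1, 0, 4, 3, 4, 1
Total = 0 + 1 + 0 + 4 + 3 + 4 + 1 = 13

13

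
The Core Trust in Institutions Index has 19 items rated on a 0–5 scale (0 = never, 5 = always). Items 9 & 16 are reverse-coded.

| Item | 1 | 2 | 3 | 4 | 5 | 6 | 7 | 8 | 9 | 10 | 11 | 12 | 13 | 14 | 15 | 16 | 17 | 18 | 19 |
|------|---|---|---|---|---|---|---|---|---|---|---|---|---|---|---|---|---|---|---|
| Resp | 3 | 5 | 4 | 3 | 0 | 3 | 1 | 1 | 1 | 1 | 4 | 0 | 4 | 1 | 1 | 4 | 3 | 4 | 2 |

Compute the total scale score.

45

Raw sum = 45. Reverse-coded items: 9, 16; their raw sum = 5.
Each reversal replaces raw with 5 − raw, changing the total by 5 − 2·raw per item.
Total = 45 + 2·5 − 2·5 = 45 + 10 − 10 = 45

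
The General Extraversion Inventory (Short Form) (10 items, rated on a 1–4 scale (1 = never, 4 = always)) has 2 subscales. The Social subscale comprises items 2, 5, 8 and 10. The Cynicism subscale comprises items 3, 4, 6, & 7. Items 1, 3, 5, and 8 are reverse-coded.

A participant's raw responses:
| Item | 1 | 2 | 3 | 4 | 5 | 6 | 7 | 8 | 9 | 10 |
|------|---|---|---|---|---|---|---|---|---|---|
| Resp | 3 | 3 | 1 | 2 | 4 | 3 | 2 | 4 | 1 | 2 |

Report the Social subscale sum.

7

Social items: 2, 5, 8, 10.
Of these, items 5 & 8 are reverse-coded; on a 1–4 scale, reversed = 5 − raw.
  item 2: 3
  item 5: 5 − 4 = 1
  item 8: 5 − 4 = 1
  item 10: 2
Sum = 3 + 1 + 1 + 2 = 7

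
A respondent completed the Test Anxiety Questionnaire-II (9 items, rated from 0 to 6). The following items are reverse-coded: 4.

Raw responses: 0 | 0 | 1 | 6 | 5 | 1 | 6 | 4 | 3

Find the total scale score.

Raw sum = 26. Reverse-coded items: 4; their raw sum = 6.
Each reversal replaces raw with 6 − raw, changing the total by 6 − 2·raw per item.
Total = 26 + 1·6 − 2·6 = 26 + 6 − 12 = 20

20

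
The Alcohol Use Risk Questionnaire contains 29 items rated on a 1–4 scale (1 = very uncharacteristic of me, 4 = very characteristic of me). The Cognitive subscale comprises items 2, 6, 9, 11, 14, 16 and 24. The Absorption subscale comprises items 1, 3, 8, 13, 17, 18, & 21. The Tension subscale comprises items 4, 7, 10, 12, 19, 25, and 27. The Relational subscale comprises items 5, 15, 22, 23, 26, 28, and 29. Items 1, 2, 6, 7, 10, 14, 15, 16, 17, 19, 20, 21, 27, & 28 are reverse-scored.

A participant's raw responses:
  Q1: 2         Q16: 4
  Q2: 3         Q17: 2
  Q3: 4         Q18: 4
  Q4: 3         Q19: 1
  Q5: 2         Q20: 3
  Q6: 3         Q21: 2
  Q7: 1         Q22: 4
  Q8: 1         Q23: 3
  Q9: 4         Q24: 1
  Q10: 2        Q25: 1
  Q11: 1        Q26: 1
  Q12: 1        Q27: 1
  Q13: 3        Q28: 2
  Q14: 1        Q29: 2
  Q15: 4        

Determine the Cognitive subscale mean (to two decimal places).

2.14

Cognitive items: 2, 6, 9, 11, 14, 16, 24.
Of these, items 2, 6, 14, & 16 are reverse-scored; on a 1–4 scale, reversed = 5 − raw.
  item 2: 5 − 3 = 2
  item 6: 5 − 3 = 2
  item 9: 4
  item 11: 1
  item 14: 5 − 1 = 4
  item 16: 5 − 4 = 1
  item 24: 1
Sum = 2 + 2 + 4 + 1 + 4 + 1 + 1 = 15
Mean = 15 / 7 = 2.14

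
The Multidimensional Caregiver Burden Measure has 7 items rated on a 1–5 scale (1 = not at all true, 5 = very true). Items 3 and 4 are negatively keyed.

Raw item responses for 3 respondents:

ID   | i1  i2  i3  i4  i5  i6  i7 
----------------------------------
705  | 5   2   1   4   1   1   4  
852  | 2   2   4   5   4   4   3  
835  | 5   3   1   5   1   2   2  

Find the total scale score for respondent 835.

19

Respondent 835 raw: 5, 3, 1, 5, 1, 2, 2.
Reverse-coded (reverse-coded value = 6 − response):
  item 1: 5
  item 2: 3
  item 3: 6 − 1 = 5
  item 4: 6 − 5 = 1
  item 5: 1
  item 6: 2
  item 7: 2
Sum = 5 + 3 + 5 + 1 + 1 + 2 + 2 = 19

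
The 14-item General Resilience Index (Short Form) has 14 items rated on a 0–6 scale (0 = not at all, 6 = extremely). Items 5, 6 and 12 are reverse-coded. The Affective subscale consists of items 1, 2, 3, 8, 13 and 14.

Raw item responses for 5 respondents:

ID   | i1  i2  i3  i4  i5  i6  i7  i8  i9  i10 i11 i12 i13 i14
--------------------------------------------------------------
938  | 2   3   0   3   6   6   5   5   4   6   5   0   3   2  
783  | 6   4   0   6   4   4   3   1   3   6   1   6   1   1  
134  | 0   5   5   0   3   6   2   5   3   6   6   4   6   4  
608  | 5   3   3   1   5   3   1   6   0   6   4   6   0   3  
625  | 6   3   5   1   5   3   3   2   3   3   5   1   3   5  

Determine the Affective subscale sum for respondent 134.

Respondent 134 raw: 0, 5, 5, 0, 3, 6, 2, 5, 3, 6, 6, 4, 6, 4.
Affective items: 1, 2, 3, 8, 13, 14.
Reverse-coded (on a 0–6 scale, reversed = 6 − raw):
  item 1: 0
  item 2: 5
  item 3: 5
  item 8: 5
  item 13: 6
  item 14: 4
Sum = 0 + 5 + 5 + 5 + 6 + 4 = 25

25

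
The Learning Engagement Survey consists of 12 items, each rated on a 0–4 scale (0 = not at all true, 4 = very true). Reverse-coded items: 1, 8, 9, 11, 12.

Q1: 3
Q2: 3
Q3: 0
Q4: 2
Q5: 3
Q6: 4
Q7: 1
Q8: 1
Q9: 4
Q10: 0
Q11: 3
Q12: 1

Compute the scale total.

21

Apply reverse scoring (on a 0–4 scale, reversed = 4 − raw):
  item 1: 4 − 3 = 1
  item 8: 4 − 1 = 3
  item 9: 4 − 4 = 0
  item 11: 4 − 3 = 1
  item 12: 4 − 1 = 3
Scored responses: 1, 3, 0, 2, 3, 4, 1, 3, 0, 0, 1, 3
Total = 1 + 3 + 0 + 2 + 3 + 4 + 1 + 3 + 0 + 0 + 1 + 3 = 21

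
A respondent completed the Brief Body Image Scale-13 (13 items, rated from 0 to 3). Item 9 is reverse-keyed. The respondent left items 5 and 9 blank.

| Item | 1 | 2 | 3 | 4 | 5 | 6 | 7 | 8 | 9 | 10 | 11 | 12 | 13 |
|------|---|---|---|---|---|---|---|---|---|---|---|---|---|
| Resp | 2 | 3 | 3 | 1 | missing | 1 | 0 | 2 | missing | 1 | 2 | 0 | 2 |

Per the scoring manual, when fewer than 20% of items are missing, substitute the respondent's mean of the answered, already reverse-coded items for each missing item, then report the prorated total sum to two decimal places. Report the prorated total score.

20.09

Reverse-coded (reverse-coded value = 3 − response):
Completed scored items (11 of 13): 2, 3, 3, 1, 1, 0, 2, 1, 2, 0, 2; sum = 17.
Person mean = 17 / 11 ≈ 1.5455
Prorated total = (17 / 11) × 13 = 20.09 (to 2 dp)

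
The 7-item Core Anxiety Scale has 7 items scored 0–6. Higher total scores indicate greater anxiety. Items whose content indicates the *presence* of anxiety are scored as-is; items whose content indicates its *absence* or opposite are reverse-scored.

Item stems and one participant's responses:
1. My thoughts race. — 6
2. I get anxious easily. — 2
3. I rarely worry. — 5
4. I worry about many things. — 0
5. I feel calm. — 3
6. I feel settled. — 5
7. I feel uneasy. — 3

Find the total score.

16

Items 3, 5, 6 describe the absence/opposite of anxiety → reverse-score.
reverse-coded value = 6 − response.
  item 1: 6
  item 2: 2
  item 3: 6 − 5 = 1
  item 4: 0
  item 5: 6 − 3 = 3
  item 6: 6 − 5 = 1
  item 7: 3
Total = 6 + 2 + 1 + 0 + 3 + 1 + 3 = 16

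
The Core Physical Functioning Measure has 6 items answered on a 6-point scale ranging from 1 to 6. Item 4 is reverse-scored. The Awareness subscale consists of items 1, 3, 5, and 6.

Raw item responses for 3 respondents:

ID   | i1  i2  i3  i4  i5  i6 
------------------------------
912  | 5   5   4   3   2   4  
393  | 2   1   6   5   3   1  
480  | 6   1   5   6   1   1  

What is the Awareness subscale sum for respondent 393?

Respondent 393 raw: 2, 1, 6, 5, 3, 1.
Awareness items: 1, 3, 5, 6.
Reverse-coded (reverse-coded value = 7 − response):
  item 1: 2
  item 3: 6
  item 5: 3
  item 6: 1
Sum = 2 + 6 + 3 + 1 = 12

12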